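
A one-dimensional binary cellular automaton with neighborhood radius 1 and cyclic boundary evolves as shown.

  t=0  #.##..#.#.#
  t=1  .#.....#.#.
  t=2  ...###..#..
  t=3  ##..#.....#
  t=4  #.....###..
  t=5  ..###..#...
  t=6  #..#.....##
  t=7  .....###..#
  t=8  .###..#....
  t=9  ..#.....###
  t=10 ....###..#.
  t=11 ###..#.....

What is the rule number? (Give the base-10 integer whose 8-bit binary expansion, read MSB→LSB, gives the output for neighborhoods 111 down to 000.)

161

  ### -> #   bit 7 = 1  t=2,i=4
  ##. -> .   bit 6 = 0  t=0,i=0
  #.# -> #   bit 5 = 1  t=0,i=1
  #.. -> .   bit 4 = 0  t=0,i=4
  .## -> .   bit 3 = 0  t=0,i=2
  .#. -> .   bit 2 = 0  t=0,i=6
  ..# -> .   bit 1 = 0  t=0,i=5
  ... -> #   bit 0 = 1  t=1,i=3
  bits 10100001 = 161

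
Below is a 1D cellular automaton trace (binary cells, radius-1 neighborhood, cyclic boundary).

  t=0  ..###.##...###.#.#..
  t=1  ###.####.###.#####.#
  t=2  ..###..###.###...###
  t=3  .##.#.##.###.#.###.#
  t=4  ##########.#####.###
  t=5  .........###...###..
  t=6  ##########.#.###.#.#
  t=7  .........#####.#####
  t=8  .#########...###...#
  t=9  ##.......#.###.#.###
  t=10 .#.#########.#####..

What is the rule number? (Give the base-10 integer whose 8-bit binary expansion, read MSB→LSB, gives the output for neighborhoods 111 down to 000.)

111

  ### -> .   bit 7 = 0  t=0,i=3
  ##. -> #   bit 6 = 1  t=0,i=4
  #.# -> #   bit 5 = 1  t=0,i=5
  #.. -> .   bit 4 = 0  t=0,i=8
  .## -> #   bit 3 = 1  t=0,i=2
  .#. -> #   bit 2 = 1  t=0,i=15
  ..# -> #   bit 1 = 1  t=0,i=1
  ... -> #   bit 0 = 1  t=0,i=0
  bits 01101111 = 111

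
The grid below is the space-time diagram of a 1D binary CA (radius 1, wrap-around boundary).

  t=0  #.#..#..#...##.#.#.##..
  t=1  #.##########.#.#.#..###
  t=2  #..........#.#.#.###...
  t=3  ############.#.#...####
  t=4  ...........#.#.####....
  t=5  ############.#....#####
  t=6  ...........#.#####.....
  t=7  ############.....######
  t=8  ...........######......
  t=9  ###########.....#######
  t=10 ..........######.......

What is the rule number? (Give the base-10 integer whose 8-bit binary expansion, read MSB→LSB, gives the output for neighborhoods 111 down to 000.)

  nb ###: next=.  (t=1,i=3, bit7=0)
  nb ##.: next=#  (t=0,i=13, bit6=1)
  nb #.#: next=.  (t=0,i=1, bit5=0)
  nb #..: next=#  (t=0,i=3, bit4=1)
  nb .##: next=.  (t=0,i=12, bit3=0)
  nb .#.: next=#  (t=0,i=0, bit2=1)
  nb ..#: next=#  (t=0,i=4, bit1=1)
  nb ...: next=#  (t=0,i=10, bit0=1)
  bits 01010111 = 87

87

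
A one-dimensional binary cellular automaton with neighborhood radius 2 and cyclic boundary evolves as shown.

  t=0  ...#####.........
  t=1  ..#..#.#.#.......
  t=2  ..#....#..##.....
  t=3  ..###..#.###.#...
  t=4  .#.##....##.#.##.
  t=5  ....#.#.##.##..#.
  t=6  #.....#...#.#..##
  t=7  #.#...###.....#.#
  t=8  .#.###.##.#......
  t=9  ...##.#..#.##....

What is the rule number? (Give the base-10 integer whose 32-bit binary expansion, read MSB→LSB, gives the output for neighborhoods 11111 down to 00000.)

2628473176

  ##### -> #   bit 31 = 1  t=0,i=5
  ####. -> .   bit 30 = 0  t=0,i=6
  ###.# -> .   bit 29 = 0  t=3,i=11
  ###.. -> #   bit 28 = 1  t=0,i=7
  ##.## -> #   bit 27 = 1  t=5,i=10
  ##.#. -> #   bit 26 = 1  t=3,i=12
  ##..# -> .   bit 25 = 0  t=3,i=5
  ##... -> .   bit 24 = 0  t=0,i=8
  #.### -> #   bit 23 = 1  t=3,i=9
  #.##. -> .   bit 22 = 0  t=4,i=3
  #.#.# -> #   bit 21 = 1  t=1,i=7
  #.#.. -> .   bit 20 = 0  t=1,i=9
  #..## -> #   bit 19 = 1  t=2,i=9
  #..#. -> .   bit 18 = 0  t=1,i=4
  #...# -> #   bit 17 = 1  t=6,i=8
  #.... -> #   bit 16 = 1  t=0,i=9
  .#### -> .   bit 15 = 0  t=0,i=4
  .###. -> #   bit 14 = 1  t=3,i=3
  .##.# -> .   bit 13 = 0  t=4,i=10
  .##.. -> #   bit 12 = 1  t=2,i=11
  .#.## -> .   bit 11 = 0  t=3,i=8
  .#.#. -> .   bit 10 = 0  t=1,i=6
  .#..# -> .   bit 9 = 0  t=1,i=3
  .#... -> #   bit 8 = 1  t=1,i=10
  ..### -> .   bit 7 = 0  t=0,i=3
  ..##. -> #   bit 6 = 1  t=2,i=10
  ..#.# -> .   bit 5 = 0  t=1,i=5
  ..#.. -> #   bit 4 = 1  t=1,i=2
  ...## -> #   bit 3 = 1  t=0,i=2
  ...#. -> .   bit 2 = 0  t=1,i=1
  ....# -> .   bit 1 = 0  t=0,i=1
  ..... -> .   bit 0 = 0  t=0,i=0
  bits 10011100101010110101000101011000 = 2628473176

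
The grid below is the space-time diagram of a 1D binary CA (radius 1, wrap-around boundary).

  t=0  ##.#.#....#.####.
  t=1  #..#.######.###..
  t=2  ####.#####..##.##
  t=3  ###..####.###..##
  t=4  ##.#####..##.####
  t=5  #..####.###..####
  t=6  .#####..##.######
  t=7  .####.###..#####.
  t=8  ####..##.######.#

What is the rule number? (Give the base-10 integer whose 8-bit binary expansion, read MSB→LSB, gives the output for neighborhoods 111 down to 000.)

  [7] ### => #  t=0,i=13
  [6] ##. => .  t=0,i=1
  [5] #.# => .  t=0,i=2
  [4] #.. => #  t=0,i=6
  [3] .## => #  t=0,i=0
  [2] .#. => #  t=0,i=3
  [1] ..# => #  t=0,i=9
  [0] ... => #  t=0,i=7
  bits 10011111 = 159

159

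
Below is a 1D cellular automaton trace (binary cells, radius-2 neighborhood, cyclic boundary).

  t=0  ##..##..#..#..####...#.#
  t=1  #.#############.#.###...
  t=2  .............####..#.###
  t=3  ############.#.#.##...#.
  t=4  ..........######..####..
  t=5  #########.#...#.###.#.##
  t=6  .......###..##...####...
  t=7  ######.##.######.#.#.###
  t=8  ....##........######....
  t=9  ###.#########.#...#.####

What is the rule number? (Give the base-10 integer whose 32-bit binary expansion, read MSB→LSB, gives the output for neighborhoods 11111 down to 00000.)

1731155671

  [31] ##### => .  t=1,i=4
  [30] ####. => #  t=0,i=16
  [29] ###.# => #  t=1,i=14
  [28] ###.. => .  t=0,i=1
  [27] ##.## => .  t=7,i=6
  [26] ##.#. => #  t=1,i=15
  [25] ##..# => #  t=0,i=2
  [24] ##... => #  t=0,i=18
  [23] #.### => .  t=0,i=23
  [22] #.##. => .  t=3,i=17
  [21] #.#.# => #  t=1,i=16
  [20] #.#.. => .  t=5,i=10
  [19] #..## => #  t=0,i=3
  [18] #..#. => #  t=0,i=7
  [17] #...# => #  t=0,i=19
  [16] #.... => #  t=2,i=1
  [15] .#### => .  t=0,i=15
  [14] .###. => #  t=0,i=0
  [13] .##.# => .  t=7,i=8
  [12] .##.. => #  t=0,i=5
  [11] .#.## => .  t=0,i=22
  [10] .#.#. => #  t=3,i=14
  [9] .#..# => #  t=0,i=9
  [8] .#... => .  t=5,i=11
  [7] ..### => #  t=0,i=14
  [6] ..##. => #  t=0,i=4
  [5] ..#.# => .  t=0,i=21
  [4] ..#.. => #  t=0,i=8
  [3] ...## => .  t=2,i=12
  [2] ...#. => #  t=0,i=20
  [1] ....# => #  t=2,i=11
  [0] ..... => #  t=2,i=2
  bits 01100111001011110101011011010111 = 1731155671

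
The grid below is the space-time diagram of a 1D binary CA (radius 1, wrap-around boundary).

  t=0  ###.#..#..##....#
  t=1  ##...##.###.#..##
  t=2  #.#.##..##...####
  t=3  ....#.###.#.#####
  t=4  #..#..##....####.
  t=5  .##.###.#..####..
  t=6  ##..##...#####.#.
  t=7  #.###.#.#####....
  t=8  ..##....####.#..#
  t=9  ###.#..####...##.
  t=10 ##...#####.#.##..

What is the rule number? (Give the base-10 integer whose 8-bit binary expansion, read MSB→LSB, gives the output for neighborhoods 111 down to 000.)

  ###|#  b7=1 t=0,i=0
  ##.|.  b6=0 t=0,i=2
  #.#|.  b5=0 t=0,i=3
  #..|#  b4=1 t=0,i=5
  .##|#  b3=1 t=0,i=10
  .#.|.  b2=0 t=0,i=4
  ..#|#  b1=1 t=0,i=6
  ...|.  b0=0 t=0,i=13
  bits 10011010 = 154

154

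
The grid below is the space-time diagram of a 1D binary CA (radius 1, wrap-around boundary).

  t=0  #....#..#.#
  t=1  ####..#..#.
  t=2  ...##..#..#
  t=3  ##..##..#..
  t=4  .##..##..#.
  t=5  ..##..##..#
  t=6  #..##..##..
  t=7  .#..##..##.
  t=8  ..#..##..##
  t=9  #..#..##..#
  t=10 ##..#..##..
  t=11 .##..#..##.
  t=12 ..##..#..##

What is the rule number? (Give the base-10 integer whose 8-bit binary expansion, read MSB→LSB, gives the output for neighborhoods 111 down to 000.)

113

  ###|.  b7=0 t=1,i=1
  ##.|#  b6=1 t=0,i=0
  #.#|#  b5=1 t=0,i=9
  #..|#  b4=1 t=0,i=1
  .##|.  b3=0 t=0,i=10
  .#.|.  b2=0 t=0,i=5
  ..#|.  b1=0 t=0,i=4
  ...|#  b0=1 t=0,i=2
  bits 01110001 = 113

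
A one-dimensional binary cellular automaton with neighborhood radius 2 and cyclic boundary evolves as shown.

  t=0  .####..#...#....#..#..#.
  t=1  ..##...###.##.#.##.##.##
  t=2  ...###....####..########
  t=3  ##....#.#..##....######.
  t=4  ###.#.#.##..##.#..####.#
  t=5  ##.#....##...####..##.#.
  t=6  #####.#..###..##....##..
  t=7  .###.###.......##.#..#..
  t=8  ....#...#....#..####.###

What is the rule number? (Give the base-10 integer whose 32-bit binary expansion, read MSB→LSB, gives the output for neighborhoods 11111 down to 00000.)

3444749106

  [31] ##### => #  t=2,i=18
  [30] ####. => #  t=0,i=3
  [29] ###.# => .  t=1,i=9
  [28] ###.. => .  t=0,i=4
  [27] ##.## => #  t=1,i=10
  [26] ##.#. => #  t=1,i=13
  [25] ##..# => .  t=0,i=5
  [24] ##... => #  t=1,i=4
  [23] #.### => .  t=4,i=23
  [22] #.##. => #  t=1,i=11
  [21] #.#.# => .  t=1,i=14
  [20] #.#.. => #  t=3,i=8
  [19] #..## => .  t=0,i=0
  [18] #..#. => .  t=0,i=6
  [17] #...# => #  t=0,i=9
  [16] #.... => .  t=0,i=13
  [15] .#### => #  t=0,i=2
  [14] .###. => .  t=1,i=8
  [13] .##.# => #  t=1,i=12
  [12] .##.. => #  t=1,i=3
  [11] .#.## => .  t=1,i=15
  [10] .#.#. => .  t=3,i=7
  [9] .#..# => #  t=0,i=17
  [8] .#... => #  t=0,i=8
  [7] ..### => .  t=0,i=1
  [6] ..##. => .  t=1,i=2
  [5] ..#.# => #  t=3,i=6
  [4] ..#.. => #  t=0,i=7
  [3] ...## => .  t=1,i=6
  [2] ...#. => .  t=0,i=10
  [1] ....# => #  t=0,i=14
  [0] ..... => .  t=7,i=10
  bits 11001101010100101011001100110010 = 3444749106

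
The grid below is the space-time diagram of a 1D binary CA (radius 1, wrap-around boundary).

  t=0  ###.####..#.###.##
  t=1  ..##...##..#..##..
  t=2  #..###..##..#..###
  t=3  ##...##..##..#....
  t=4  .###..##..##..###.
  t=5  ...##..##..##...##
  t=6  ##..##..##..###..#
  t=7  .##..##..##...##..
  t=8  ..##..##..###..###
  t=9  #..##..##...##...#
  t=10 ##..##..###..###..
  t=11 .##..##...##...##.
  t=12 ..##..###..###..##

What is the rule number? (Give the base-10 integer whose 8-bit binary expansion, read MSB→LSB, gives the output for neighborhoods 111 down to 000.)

  [7] ### => .  t=0,i=0
  [6] ##. => #  t=0,i=2
  [5] #.# => #  t=0,i=3
  [4] #.. => #  t=0,i=8
  [3] .## => .  t=0,i=4
  [2] .#. => .  t=0,i=10
  [1] ..# => .  t=0,i=9
  [0] ... => #  t=1,i=0
  bits 01110001 = 113

113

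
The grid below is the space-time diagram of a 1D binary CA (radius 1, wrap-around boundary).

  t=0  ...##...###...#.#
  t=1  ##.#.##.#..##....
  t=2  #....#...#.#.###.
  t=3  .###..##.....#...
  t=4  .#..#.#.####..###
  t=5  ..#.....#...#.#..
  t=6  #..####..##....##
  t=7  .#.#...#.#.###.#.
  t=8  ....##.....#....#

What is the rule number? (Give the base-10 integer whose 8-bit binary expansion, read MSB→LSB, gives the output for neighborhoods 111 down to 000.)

25

  [7] ### => .  t=0,i=9
  [6] ##. => .  t=0,i=4
  [5] #.# => .  t=0,i=15
  [4] #.. => #  t=0,i=0
  [3] .## => #  t=0,i=3
  [2] .#. => .  t=0,i=14
  [1] ..# => .  t=0,i=2
  [0] ... => #  t=0,i=1
  bits 00011001 = 25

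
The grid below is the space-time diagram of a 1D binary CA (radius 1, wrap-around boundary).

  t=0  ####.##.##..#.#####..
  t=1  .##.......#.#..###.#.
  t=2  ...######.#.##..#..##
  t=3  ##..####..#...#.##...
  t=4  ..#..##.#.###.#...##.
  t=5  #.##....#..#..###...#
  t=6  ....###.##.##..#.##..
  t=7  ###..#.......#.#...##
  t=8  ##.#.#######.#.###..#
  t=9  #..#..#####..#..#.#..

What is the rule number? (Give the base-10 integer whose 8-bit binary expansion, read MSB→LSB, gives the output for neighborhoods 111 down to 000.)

  [7] ### => #  t=0,i=1
  [6] ##. => .  t=0,i=3
  [5] #.# => .  t=0,i=4
  [4] #.. => #  t=0,i=10
  [3] .## => .  t=0,i=0
  [2] .#. => #  t=0,i=12
  [1] ..# => .  t=0,i=11
  [0] ... => #  t=1,i=4
  bits 10010101 = 149

149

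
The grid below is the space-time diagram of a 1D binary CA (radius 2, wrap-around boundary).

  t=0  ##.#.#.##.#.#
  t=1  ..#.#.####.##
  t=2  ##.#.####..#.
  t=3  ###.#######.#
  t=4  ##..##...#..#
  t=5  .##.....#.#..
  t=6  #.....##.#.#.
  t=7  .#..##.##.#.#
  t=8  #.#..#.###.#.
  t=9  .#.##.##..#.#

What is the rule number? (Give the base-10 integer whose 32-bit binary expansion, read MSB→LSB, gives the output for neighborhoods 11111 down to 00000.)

  ##### -> .   bit 31 = 0  t=3,i=6
  ####. -> #   bit 30 = 1  t=1,i=8
  ###.# -> .   bit 29 = 0  t=0,i=1
  ###.. -> #   bit 28 = 1  t=2,i=8
  ##.## -> .   bit 27 = 0  t=1,i=10
  ##.#. -> #   bit 26 = 1  t=0,i=2
  ##..# -> #   bit 25 = 1  t=1,i=0
  ##... -> .   bit 24 = 0  t=4,i=6
  #.### -> #   bit 23 = 1  t=0,i=12
  #.##. -> #   bit 22 = 1  t=0,i=7
  #.#.# -> .   bit 21 = 0  t=0,i=3
  #.#.. -> .   bit 20 = 0  t=5,i=10
  #..## -> .   bit 19 = 0  t=4,i=3
  #..#. -> #   bit 18 = 1  t=1,i=1
  #...# -> .   bit 17 = 0  t=4,i=7
  #.... -> .   bit 16 = 0  t=5,i=4
  .#### -> #   bit 15 = 1  t=1,i=7
  .###. -> .   bit 14 = 0  t=0,i=0
  .##.# -> #   bit 13 = 1  t=0,i=8
  .##.. -> .   bit 12 = 0  t=1,i=12
  .#.## -> #   bit 11 = 1  t=0,i=6
  .#.#. -> #   bit 10 = 1  t=0,i=4
  .#..# -> #   bit 9 = 1  t=4,i=10
  .#... -> #   bit 8 = 1  t=5,i=11
  ..### -> .   bit 7 = 0  t=4,i=12
  ..##. -> .   bit 6 = 0  t=4,i=4
  ..#.# -> .   bit 5 = 0  t=1,i=2
  ..#.. -> .   bit 4 = 0  t=4,i=9
  ...## -> #   bit 3 = 1  t=5,i=0
  ...#. -> #   bit 2 = 1  t=4,i=8
  ....# -> #   bit 1 = 1  t=5,i=6
  ..... -> .   bit 0 = 0  t=5,i=5
  bits 01010110110001001010111100001110 = 1455730446

1455730446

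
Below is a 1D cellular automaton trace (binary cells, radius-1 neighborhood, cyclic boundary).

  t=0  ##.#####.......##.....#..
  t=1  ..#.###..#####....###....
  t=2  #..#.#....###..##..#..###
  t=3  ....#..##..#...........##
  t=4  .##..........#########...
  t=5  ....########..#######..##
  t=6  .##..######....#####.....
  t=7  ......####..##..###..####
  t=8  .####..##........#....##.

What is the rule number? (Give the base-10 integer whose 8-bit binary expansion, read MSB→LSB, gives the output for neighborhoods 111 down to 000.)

161

  [7] ### => #  t=0,i=4
  [6] ##. => .  t=0,i=1
  [5] #.# => #  t=0,i=2
  [4] #.. => .  t=0,i=8
  [3] .## => .  t=0,i=0
  [2] .#. => .  t=0,i=22
  [1] ..# => .  t=0,i=14
  [0] ... => #  t=0,i=9
  bits 10100001 = 161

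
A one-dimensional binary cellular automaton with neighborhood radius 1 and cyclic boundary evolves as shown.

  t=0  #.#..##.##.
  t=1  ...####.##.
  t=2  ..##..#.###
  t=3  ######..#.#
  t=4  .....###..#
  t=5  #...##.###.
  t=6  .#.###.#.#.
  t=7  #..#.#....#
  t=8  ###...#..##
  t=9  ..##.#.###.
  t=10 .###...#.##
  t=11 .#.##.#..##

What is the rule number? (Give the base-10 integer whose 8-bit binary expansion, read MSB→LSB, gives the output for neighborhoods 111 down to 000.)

90

  [7] ### => .  t=1,i=4
  [6] ##. => #  t=0,i=6
  [5] #.# => .  t=0,i=1
  [4] #.. => #  t=0,i=3
  [3] .## => #  t=0,i=5
  [2] .#. => .  t=0,i=0
  [1] ..# => #  t=0,i=4
  [0] ... => .  t=1,i=0
  bits 01011010 = 90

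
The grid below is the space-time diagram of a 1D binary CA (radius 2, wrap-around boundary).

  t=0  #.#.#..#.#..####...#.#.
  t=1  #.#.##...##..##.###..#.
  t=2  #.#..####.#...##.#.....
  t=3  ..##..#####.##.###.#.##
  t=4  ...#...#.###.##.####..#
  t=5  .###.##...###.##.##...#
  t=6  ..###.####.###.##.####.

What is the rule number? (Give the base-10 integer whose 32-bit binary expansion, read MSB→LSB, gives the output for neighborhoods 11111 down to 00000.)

  ##### -> .   bit 31 = 0  t=3,i=8
  ####. -> #   bit 30 = 1  t=0,i=14
  ###.# -> #   bit 29 = 1  t=2,i=8
  ###.. -> .   bit 28 = 0  t=0,i=15
  ##.## -> #   bit 27 = 1  t=1,i=15
  ##.#. -> #   bit 26 = 1  t=2,i=9
  ##..# -> .   bit 25 = 0  t=1,i=11
  ##... -> #   bit 24 = 1  t=0,i=16
  #.### -> .   bit 23 = 0  t=1,i=16
  #.##. -> .   bit 22 = 0  t=1,i=4
  #.#.# -> #   bit 21 = 1  t=0,i=0
  #.#.. -> #   bit 20 = 1  t=0,i=4
  #..## -> .   bit 19 = 0  t=0,i=11
  #..#. -> .   bit 18 = 0  t=0,i=6
  #...# -> #   bit 17 = 1  t=0,i=17
  #.... -> #   bit 16 = 1  t=2,i=19
  .#### -> #   bit 15 = 1  t=0,i=13
  .###. -> #   bit 14 = 1  t=1,i=17
  .##.# -> #   bit 13 = 1  t=1,i=14
  .##.. -> #   bit 12 = 1  t=1,i=5
  .#.## -> .   bit 11 = 0  t=1,i=3
  .#.#. -> .   bit 10 = 0  t=0,i=1
  .#..# -> #   bit 9 = 1  t=0,i=5
  .#... -> .   bit 8 = 0  t=2,i=11
  ..### -> .   bit 7 = 0  t=0,i=12
  ..##. -> .   bit 6 = 0  t=1,i=9
  ..#.# -> .   bit 5 = 0  t=0,i=7
  ..#.. -> #   bit 4 = 1  t=4,i=3
  ...## -> #   bit 3 = 1  t=1,i=8
  ...#. -> #   bit 2 = 1  t=0,i=18
  ....# -> #   bit 1 = 1  t=2,i=21
  ..... -> .   bit 0 = 0  t=2,i=20
  bits 01101101001100111111001000011110 = 1832120862

1832120862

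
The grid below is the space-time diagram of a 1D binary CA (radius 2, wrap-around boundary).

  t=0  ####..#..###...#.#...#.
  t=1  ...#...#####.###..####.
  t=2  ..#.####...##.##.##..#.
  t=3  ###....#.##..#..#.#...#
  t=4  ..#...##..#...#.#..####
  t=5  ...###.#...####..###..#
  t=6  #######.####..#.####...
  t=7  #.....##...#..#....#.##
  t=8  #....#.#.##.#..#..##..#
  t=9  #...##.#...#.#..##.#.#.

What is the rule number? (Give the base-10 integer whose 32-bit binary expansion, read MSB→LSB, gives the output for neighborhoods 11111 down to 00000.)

1009406892

  nb #####: next=.  (t=1,i=9, bit31=0)
  nb ####.: next=.  (t=0,i=2, bit30=0)
  nb ###.#: next=#  (t=1,i=11, bit29=1)
  nb ###..: next=#  (t=0,i=3, bit28=1)
  nb ##.##: next=#  (t=1,i=12, bit27=1)
  nb ##.#.: next=#  (t=5,i=6, bit26=1)
  nb ##..#: next=.  (t=0,i=4, bit25=0)
  nb ##...: next=.  (t=0,i=12, bit24=0)
  nb #.###: next=.  (t=0,i=0, bit23=0)
  nb #.##.: next=.  (t=2,i=14, bit22=0)
  nb #.#.#: next=#  (t=8,i=7, bit21=1)
  nb #.#..: next=.  (t=0,i=17, bit20=0)
  nb #..##: next=#  (t=0,i=8, bit19=1)
  nb #..#.: next=.  (t=0,i=5, bit18=0)
  nb #...#: next=#  (t=0,i=13, bit17=1)
  nb #....: next=.  (t=1,i=0, bit16=0)
  nb .####: next=.  (t=0,i=1, bit15=0)
  nb .###.: next=#  (t=0,i=10, bit14=1)
  nb .##.#: next=.  (t=2,i=12, bit13=0)
  nb .##..: next=#  (t=2,i=18, bit12=1)
  nb .#.##: next=.  (t=0,i=22, bit11=0)
  nb .#.#.: next=.  (t=0,i=16, bit10=0)
  nb .#..#: next=#  (t=0,i=7, bit9=1)
  nb .#...: next=#  (t=0,i=18, bit8=1)
  nb ..###: next=#  (t=0,i=9, bit7=1)
  nb ..##.: next=.  (t=2,i=11, bit6=0)
  nb ..#.#: next=#  (t=0,i=15, bit5=1)
  nb ..#..: next=.  (t=0,i=6, bit4=0)
  nb ...##: next=#  (t=1,i=6, bit3=1)
  nb ...#.: next=#  (t=0,i=14, bit2=1)
  nb ....#: next=.  (t=1,i=1, bit1=0)
  nb .....: next=.  (t=7,i=3, bit0=0)
  bits 00111100001010100101001110101100 = 1009406892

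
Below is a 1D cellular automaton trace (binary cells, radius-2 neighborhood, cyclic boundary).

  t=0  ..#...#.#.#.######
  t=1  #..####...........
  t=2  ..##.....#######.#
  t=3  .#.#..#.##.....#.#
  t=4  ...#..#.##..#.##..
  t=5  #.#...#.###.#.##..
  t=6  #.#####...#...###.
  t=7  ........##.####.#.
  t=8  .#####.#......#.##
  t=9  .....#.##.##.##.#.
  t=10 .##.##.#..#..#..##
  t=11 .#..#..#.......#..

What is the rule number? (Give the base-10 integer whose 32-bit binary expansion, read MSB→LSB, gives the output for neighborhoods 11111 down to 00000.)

576328109

  [31] ##### => .  t=0,i=14
  [30] ####. => .  t=0,i=16
  [29] ###.# => #  t=2,i=15
  [28] ###.. => .  t=0,i=17
  [27] ##.## => .  t=7,i=10
  [26] ##.#. => .  t=2,i=16
  [25] ##..# => #  t=0,i=0
  [24] ##... => .  t=1,i=7
  [23] #.### => .  t=0,i=12
  [22] #.##. => #  t=3,i=8
  [21] #.#.# => .  t=0,i=8
  [20] #.#.. => #  t=2,i=17
  [19] #..## => #  t=1,i=2
  [18] #..#. => .  t=0,i=1
  [17] #...# => #  t=0,i=4
  [16] #.... => .  t=1,i=8
  [15] .#### => .  t=0,i=13
  [14] .###. => .  t=5,i=9
  [13] .##.# => .  t=7,i=9
  [12] .##.. => #  t=2,i=3
  [11] .#.## => .  t=0,i=11
  [10] .#.#. => .  t=0,i=7
  [9] .#..# => .  t=1,i=1
  [8] .#... => #  t=0,i=3
  [7] ..### => #  t=1,i=3
  [6] ..##. => .  t=2,i=2
  [5] ..#.# => #  t=0,i=6
  [4] ..#.. => .  t=0,i=2
  [3] ...## => #  t=2,i=8
  [2] ...#. => #  t=0,i=5
  [1] ....# => .  t=1,i=16
  [0] ..... => #  t=1,i=9
  bits 00100010010110100001000110101101 = 576328109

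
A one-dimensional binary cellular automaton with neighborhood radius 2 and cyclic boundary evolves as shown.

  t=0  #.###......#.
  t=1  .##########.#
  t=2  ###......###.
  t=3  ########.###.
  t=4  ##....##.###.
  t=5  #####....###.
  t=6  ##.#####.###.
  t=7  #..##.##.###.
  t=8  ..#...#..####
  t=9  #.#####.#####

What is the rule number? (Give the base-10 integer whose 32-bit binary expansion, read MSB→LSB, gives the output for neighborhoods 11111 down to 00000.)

  ##### -> .   bit 31 = 0  t=1,i=3
  ####. -> #   bit 30 = 1  t=1,i=9
  ###.# -> #   bit 29 = 1  t=1,i=10
  ###.. -> #   bit 28 = 1  t=0,i=4
  ##.## -> .   bit 27 = 0  t=2,i=12
  ##.#. -> #   bit 26 = 1  t=1,i=11
  ##..# -> #   bit 25 = 1  t=8,i=0
  ##... -> #   bit 24 = 1  t=0,i=5
  #.### -> #   bit 23 = 1  t=0,i=2
  #.##. -> #   bit 22 = 1  t=4,i=0
  #.#.# -> .   bit 21 = 0  t=0,i=0
  #.#.. -> .   bit 20 = 0  t=7,i=0
  #..## -> #   bit 19 = 1  t=7,i=2
  #..#. -> .   bit 18 = 0  t=8,i=1
  #...# -> #   bit 17 = 1  t=8,i=4
  #.... -> #   bit 16 = 1  t=0,i=6
  .#### -> #   bit 15 = 1  t=1,i=2
  .###. -> #   bit 14 = 1  t=0,i=3
  .##.# -> .   bit 13 = 0  t=4,i=7
  .##.. -> #   bit 12 = 1  t=4,i=1
  .#.## -> #   bit 11 = 1  t=0,i=1
  .#.#. -> #   bit 10 = 1  t=0,i=12
  .#..# -> .   bit 9 = 0  t=7,i=1
  .#... -> #   bit 8 = 1  t=8,i=3
  ..### -> #   bit 7 = 1  t=2,i=9
  ..##. -> .   bit 6 = 0  t=4,i=6
  ..#.# -> .   bit 5 = 0  t=0,i=11
  ..#.. -> #   bit 4 = 1  t=8,i=2
  ...## -> .   bit 3 = 0  t=2,i=8
  ...#. -> #   bit 2 = 1  t=0,i=10
  ....# -> #   bit 1 = 1  t=0,i=9
  ..... -> #   bit 0 = 1  t=0,i=7
  bits 01110111110010111101110110010111 = 2009849239

2009849239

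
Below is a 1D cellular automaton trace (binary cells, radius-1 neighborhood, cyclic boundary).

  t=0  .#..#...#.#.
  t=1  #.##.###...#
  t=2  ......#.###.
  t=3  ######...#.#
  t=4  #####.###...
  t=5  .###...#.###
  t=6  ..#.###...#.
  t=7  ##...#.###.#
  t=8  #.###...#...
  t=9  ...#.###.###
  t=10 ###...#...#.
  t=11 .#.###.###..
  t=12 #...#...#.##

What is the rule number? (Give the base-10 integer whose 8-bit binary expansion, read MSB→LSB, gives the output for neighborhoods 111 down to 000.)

  nb ###: next=#  (t=1,i=6, bit7=1)
  nb ##.: next=.  (t=1,i=0, bit6=0)
  nb #.#: next=.  (t=0,i=9, bit5=0)
  nb #..: next=#  (t=0,i=2, bit4=1)
  nb .##: next=.  (t=1,i=2, bit3=0)
  nb .#.: next=.  (t=0,i=1, bit2=0)
  nb ..#: next=#  (t=0,i=0, bit1=1)
  nb ...: next=#  (t=0,i=6, bit0=1)
  bits 10010011 = 147

147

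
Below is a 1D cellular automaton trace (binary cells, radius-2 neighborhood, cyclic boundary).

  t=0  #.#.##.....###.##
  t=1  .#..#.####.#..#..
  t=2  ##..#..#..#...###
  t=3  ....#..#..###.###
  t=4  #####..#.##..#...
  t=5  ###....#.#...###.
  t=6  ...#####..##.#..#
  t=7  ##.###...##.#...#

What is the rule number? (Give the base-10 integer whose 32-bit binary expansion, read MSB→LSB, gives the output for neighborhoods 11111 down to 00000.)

2370535927

  [31] ##### => #  t=2,i=16
  [30] ####. => .  t=1,i=8
  [29] ###.# => .  t=0,i=0
  [28] ###.. => .  t=2,i=1
  [27] ##.## => #  t=0,i=14
  [26] ##.#. => #  t=0,i=1
  [25] ##..# => .  t=2,i=2
  [24] ##... => #  t=0,i=6
  [23] #.### => .  t=0,i=15
  [22] #.##. => #  t=0,i=4
  [21] #.#.# => .  t=0,i=2
  [20] #.#.. => .  t=1,i=11
  [19] #..## => #  t=3,i=9
  [18] #..#. => .  t=1,i=3
  [17] #...# => #  t=1,i=16
  [16] #.... => #  t=0,i=7
  [15] .#### => #  t=1,i=7
  [14] .###. => .  t=0,i=12
  [13] .##.# => .  t=6,i=11
  [12] .##.. => .  t=0,i=5
  [11] .#.## => .  t=0,i=3
  [10] .#.#. => .  t=5,i=8
  [9] .#..# => .  t=1,i=2
  [8] .#... => #  t=1,i=15
  [7] ..### => #  t=0,i=11
  [6] ..##. => #  t=6,i=10
  [5] ..#.# => #  t=1,i=4
  [4] ..#.. => #  t=1,i=1
  [3] ...## => .  t=0,i=10
  [2] ...#. => #  t=1,i=0
  [1] ....# => #  t=0,i=9
  [0] ..... => #  t=0,i=8
  bits 10001101010010111000000111110111 = 2370535927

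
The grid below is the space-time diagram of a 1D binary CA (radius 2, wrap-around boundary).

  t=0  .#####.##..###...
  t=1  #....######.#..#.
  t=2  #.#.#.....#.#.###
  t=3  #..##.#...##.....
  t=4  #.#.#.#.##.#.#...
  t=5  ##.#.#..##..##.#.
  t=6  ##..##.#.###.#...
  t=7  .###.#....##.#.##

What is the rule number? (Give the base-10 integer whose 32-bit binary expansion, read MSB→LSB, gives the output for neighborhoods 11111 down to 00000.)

  nb #####: next=.  (t=0,i=3, bit31=0)
  nb ####.: next=.  (t=0,i=4, bit30=0)
  nb ###.#: next=#  (t=0,i=5, bit29=1)
  nb ###..: next=.  (t=0,i=13, bit28=0)
  nb ##.##: next=#  (t=0,i=6, bit27=1)
  nb ##.#.: next=.  (t=1,i=11, bit26=0)
  nb ##..#: next=#  (t=0,i=9, bit25=1)
  nb ##...: next=.  (t=0,i=14, bit24=0)
  nb #.###: next=.  (t=2,i=14, bit23=0)
  nb #.##.: next=#  (t=0,i=7, bit22=1)
  nb #.#.#: next=.  (t=2,i=2, bit21=0)
  nb #.#..: next=#  (t=1,i=0, bit20=1)
  nb #..##: next=#  (t=0,i=10, bit19=1)
  nb #..#.: next=#  (t=1,i=14, bit18=1)
  nb #...#: next=#  (t=3,i=8, bit17=1)
  nb #....: next=#  (t=0,i=15, bit16=1)
  nb .####: next=.  (t=0,i=2, bit15=0)
  nb .###.: next=#  (t=0,i=12, bit14=1)
  nb .##.#: next=#  (t=3,i=4, bit13=1)
  nb .##..: next=#  (t=0,i=8, bit12=1)
  nb .#.##: next=.  (t=2,i=13, bit11=0)
  nb .#.#.: next=#  (t=1,i=16, bit10=1)
  nb .#..#: next=.  (t=1,i=13, bit9=0)
  nb .#...: next=.  (t=1,i=1, bit8=0)
  nb ..###: next=.  (t=0,i=1, bit7=0)
  nb ..##.: next=.  (t=3,i=3, bit6=0)
  nb ..#.#: next=#  (t=1,i=15, bit5=1)
  nb ..#..: next=#  (t=3,i=0, bit4=1)
  nb ...##: next=#  (t=0,i=0, bit3=1)
  nb ...#.: next=.  (t=2,i=9, bit2=0)
  nb ....#: next=.  (t=0,i=16, bit1=0)
  nb .....: next=.  (t=2,i=7, bit0=0)
  bits 00101010010111110111010000111000 = 710898744

710898744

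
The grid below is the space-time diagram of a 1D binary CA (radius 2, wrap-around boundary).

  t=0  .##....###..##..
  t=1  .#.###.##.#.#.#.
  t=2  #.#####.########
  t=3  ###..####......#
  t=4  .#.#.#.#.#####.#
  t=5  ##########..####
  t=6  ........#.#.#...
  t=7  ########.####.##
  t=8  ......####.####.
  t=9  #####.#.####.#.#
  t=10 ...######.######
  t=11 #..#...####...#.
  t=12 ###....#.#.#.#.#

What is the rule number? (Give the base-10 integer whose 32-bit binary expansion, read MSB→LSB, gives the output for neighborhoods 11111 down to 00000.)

1874161351

  ##### -> .   bit 31 = 0  t=2,i=4
  ####. -> #   bit 30 = 1  t=2,i=5
  ###.# -> #   bit 29 = 1  t=1,i=5
  ###.. -> .   bit 28 = 0  t=0,i=9
  ##.## -> #   bit 27 = 1  t=1,i=6
  ##.#. -> #   bit 26 = 1  t=1,i=9
  ##..# -> #   bit 25 = 1  t=0,i=10
  ##... -> #   bit 24 = 1  t=0,i=3
  #.### -> #   bit 23 = 1  t=1,i=3
  #.##. -> .   bit 22 = 0  t=1,i=7
  #.#.# -> #   bit 21 = 1  t=1,i=10
  #.#.. -> #   bit 20 = 1  t=1,i=14
  #..## -> .   bit 19 = 0  t=0,i=11
  #..#. -> #   bit 18 = 1  t=1,i=0
  #...# -> .   bit 17 = 0  t=0,i=15
  #.... -> #   bit 16 = 1  t=0,i=4
  .#### -> .   bit 15 = 0  t=2,i=3
  .###. -> #   bit 14 = 1  t=0,i=8
  .##.# -> #   bit 13 = 1  t=1,i=8
  .##.. -> .   bit 12 = 0  t=0,i=2
  .#.## -> #   bit 11 = 1  t=1,i=2
  .#.#. -> #   bit 10 = 1  t=1,i=11
  .#..# -> #   bit 9 = 1  t=1,i=15
  .#... -> .   bit 8 = 0  t=6,i=13
  ..### -> #   bit 7 = 1  t=0,i=7
  ..##. -> #   bit 6 = 1  t=0,i=1
  ..#.# -> .   bit 5 = 0  t=1,i=1
  ..#.. -> .   bit 4 = 0  t=11,i=3
  ...## -> .   bit 3 = 0  t=0,i=0
  ...#. -> #   bit 2 = 1  t=6,i=7
  ....# -> #   bit 1 = 1  t=0,i=5
  ..... -> #   bit 0 = 1  t=3,i=11
  bits 01101111101101010110111011000111 = 1874161351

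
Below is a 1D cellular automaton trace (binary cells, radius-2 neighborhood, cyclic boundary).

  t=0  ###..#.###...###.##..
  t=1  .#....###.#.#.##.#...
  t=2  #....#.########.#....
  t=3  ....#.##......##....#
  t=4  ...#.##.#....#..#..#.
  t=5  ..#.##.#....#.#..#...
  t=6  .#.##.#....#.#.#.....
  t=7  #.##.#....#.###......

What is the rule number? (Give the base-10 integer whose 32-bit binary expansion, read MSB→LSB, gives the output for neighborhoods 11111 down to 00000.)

  nb #####: next=.  (t=2,i=9, bit31=0)
  nb ####.: next=.  (t=2,i=13, bit30=0)
  nb ###.#: next=#  (t=0,i=15, bit29=1)
  nb ###..: next=.  (t=0,i=2, bit28=0)
  nb ##.##: next=.  (t=0,i=16, bit27=0)
  nb ##.#.: next=#  (t=1,i=9, bit26=1)
  nb ##..#: next=.  (t=0,i=3, bit25=0)
  nb ##...: next=#  (t=0,i=10, bit24=1)
  nb #.###: next=#  (t=0,i=7, bit23=1)
  nb #.##.: next=#  (t=0,i=17, bit22=1)
  nb #.#.#: next=#  (t=1,i=10, bit21=1)
  nb #.#..: next=.  (t=1,i=17, bit20=0)
  nb #..##: next=.  (t=0,i=20, bit19=0)
  nb #..#.: next=.  (t=0,i=4, bit18=0)
  nb #...#: next=.  (t=0,i=11, bit17=0)
  nb #....: next=.  (t=1,i=3, bit16=0)
  nb .####: next=.  (t=2,i=8, bit15=0)
  nb .###.: next=#  (t=0,i=1, bit14=1)
  nb .##.#: next=.  (t=1,i=15, bit13=0)
  nb .##..: next=.  (t=0,i=18, bit12=0)
  nb .#.##: next=#  (t=0,i=6, bit11=1)
  nb .#.#.: next=#  (t=1,i=11, bit10=1)
  nb .#..#: next=#  (t=4,i=14, bit9=1)
  nb .#...: next=.  (t=1,i=2, bit8=0)
  nb ..###: next=.  (t=0,i=0, bit7=0)
  nb ..##.: next=.  (t=3,i=14, bit6=0)
  nb ..#.#: next=.  (t=0,i=5, bit5=0)
  nb ..#..: next=.  (t=1,i=1, bit4=0)
  nb ...##: next=#  (t=0,i=12, bit3=1)
  nb ...#.: next=#  (t=1,i=0, bit2=1)
  nb ....#: next=.  (t=1,i=4, bit1=0)
  nb .....: next=.  (t=3,i=10, bit0=0)
  bits 00100101111000000100111000001100 = 635457036

635457036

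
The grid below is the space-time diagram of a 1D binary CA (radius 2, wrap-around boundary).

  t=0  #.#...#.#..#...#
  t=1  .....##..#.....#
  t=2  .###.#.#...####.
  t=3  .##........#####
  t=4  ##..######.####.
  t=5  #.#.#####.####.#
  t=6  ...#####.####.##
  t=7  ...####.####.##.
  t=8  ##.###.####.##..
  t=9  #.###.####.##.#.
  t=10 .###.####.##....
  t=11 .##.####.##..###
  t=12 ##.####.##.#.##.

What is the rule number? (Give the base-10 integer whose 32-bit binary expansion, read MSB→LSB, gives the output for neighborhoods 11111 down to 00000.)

  #####|#  b31=1 t=3,i=13
  ####.|#  b30=1 t=2,i=13
  ###.#|.  b29=0 t=2,i=3
  ###..|#  b28=1 t=2,i=14
  ##.##|#  b27=1 t=3,i=0
  ##.#.|.  b26=0 t=0,i=1
  ##..#|#  b25=1 t=1,i=7
  ##...|.  b24=0 t=3,i=3
  #.###|#  b23=1 t=4,i=11
  #.##.|#  b22=1 t=3,i=1
  #.#.#|.  b21=0 t=2,i=5
  #.#..|.  b20=0 t=0,i=2
  #..##|.  b19=0 t=2,i=0
  #..#.|.  b18=0 t=0,i=10
  #...#|.  b17=0 t=0,i=4
  #....|#  b16=1 t=1,i=1
  .####|#  b15=1 t=2,i=12
  .###.|#  b14=1 t=2,i=2
  .##.#|.  b13=0 t=0,i=0
  .##..|.  b12=0 t=1,i=6
  .#.##|#  b11=1 t=5,i=3
  .#.#.|.  b10=0 t=0,i=7
  .#..#|#  b9=1 t=0,i=9
  .#...|.  b8=0 t=0,i=3
  ..###|#  b7=1 t=2,i=1
  ..##.|#  b6=1 t=0,i=15
  ..#.#|#  b5=1 t=0,i=6
  ..#..|.  b4=0 t=0,i=11
  ...##|.  b3=0 t=0,i=14
  ...#.|#  b2=1 t=0,i=5
  ....#|#  b1=1 t=1,i=3
  .....|#  b0=1 t=1,i=2
  bits 11011010110000011100101011100111 = 3670133479

3670133479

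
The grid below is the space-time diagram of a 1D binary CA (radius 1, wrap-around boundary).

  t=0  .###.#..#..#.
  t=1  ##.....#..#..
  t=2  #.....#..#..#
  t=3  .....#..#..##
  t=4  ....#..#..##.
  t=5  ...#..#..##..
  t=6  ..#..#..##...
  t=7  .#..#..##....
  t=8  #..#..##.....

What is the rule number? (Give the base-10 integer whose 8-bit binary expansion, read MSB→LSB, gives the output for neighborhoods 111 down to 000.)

  nb ###: next=.  (t=0,i=2, bit7=0)
  nb ##.: next=.  (t=0,i=3, bit6=0)
  nb #.#: next=.  (t=0,i=4, bit5=0)
  nb #..: next=.  (t=0,i=6, bit4=0)
  nb .##: next=#  (t=0,i=1, bit3=1)
  nb .#.: next=.  (t=0,i=5, bit2=0)
  nb ..#: next=#  (t=0,i=0, bit1=1)
  nb ...: next=.  (t=1,i=3, bit0=0)
  bits 00001010 = 10

10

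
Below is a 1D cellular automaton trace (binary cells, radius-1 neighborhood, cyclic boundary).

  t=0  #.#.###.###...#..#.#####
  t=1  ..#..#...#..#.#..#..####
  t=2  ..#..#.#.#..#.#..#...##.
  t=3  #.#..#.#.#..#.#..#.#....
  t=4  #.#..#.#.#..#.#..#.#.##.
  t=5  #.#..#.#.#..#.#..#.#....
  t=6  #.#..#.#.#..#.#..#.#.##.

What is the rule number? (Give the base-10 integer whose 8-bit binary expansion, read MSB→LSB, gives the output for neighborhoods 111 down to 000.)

133

  nb ###: next=#  (t=0,i=5, bit7=1)
  nb ##.: next=.  (t=0,i=0, bit6=0)
  nb #.#: next=.  (t=0,i=1, bit5=0)
  nb #..: next=.  (t=0,i=11, bit4=0)
  nb .##: next=.  (t=0,i=4, bit3=0)
  nb .#.: next=#  (t=0,i=2, bit2=1)
  nb ..#: next=.  (t=0,i=13, bit1=0)
  nb ...: next=#  (t=0,i=12, bit0=1)
  bits 10000101 = 133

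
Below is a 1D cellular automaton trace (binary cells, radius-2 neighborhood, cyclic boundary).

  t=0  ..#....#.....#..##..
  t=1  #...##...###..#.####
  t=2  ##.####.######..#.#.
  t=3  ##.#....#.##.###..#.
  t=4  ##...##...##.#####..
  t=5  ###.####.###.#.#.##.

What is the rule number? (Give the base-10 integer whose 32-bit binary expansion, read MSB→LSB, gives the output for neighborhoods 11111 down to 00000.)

  [31] ##### => #  t=1,i=18
  [30] ####. => .  t=1,i=19
  [29] ###.# => .  t=2,i=6
  [28] ###.. => #  t=1,i=0
  [27] ##.## => .  t=2,i=2
  [26] ##.#. => .  t=3,i=2
  [25] ##..# => #  t=1,i=12
  [24] ##... => #  t=0,i=18
  [23] #.### => #  t=1,i=16
  [22] #.##. => #  t=2,i=0
  [21] #.#.# => #  t=2,i=18
  [20] #.#.. => .  t=3,i=3
  [19] #..## => .  t=0,i=15
  [18] #..#. => #  t=1,i=13
  [17] #...# => .  t=1,i=2
  [16] #.... => #  t=0,i=4
  [15] .#### => .  t=1,i=17
  [14] .###. => #  t=1,i=10
  [13] .##.# => #  t=2,i=1
  [12] .##.. => #  t=0,i=17
  [11] .#.## => .  t=1,i=15
  [10] .#.#. => .  t=2,i=17
  [9] .#..# => #  t=0,i=14
  [8] .#... => .  t=0,i=3
  [7] ..### => #  t=1,i=9
  [6] ..##. => #  t=0,i=16
  [5] ..#.# => .  t=1,i=14
  [4] ..#.. => .  t=0,i=2
  [3] ...## => #  t=1,i=3
  [2] ...#. => .  t=0,i=1
  [1] ....# => #  t=0,i=0
  [0] ..... => #  t=0,i=10
  bits 10010011111001010111001011001011 = 2481287883

2481287883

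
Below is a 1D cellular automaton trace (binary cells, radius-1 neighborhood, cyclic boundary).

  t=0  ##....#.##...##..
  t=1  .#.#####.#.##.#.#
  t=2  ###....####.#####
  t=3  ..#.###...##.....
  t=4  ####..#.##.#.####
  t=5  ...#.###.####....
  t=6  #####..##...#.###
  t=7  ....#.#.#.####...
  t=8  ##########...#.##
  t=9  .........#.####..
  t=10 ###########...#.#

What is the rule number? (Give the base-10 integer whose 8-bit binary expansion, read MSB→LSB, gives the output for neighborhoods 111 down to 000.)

103

  [7] ### => .  t=1,i=4
  [6] ##. => #  t=0,i=1
  [5] #.# => #  t=0,i=7
  [4] #.. => .  t=0,i=2
  [3] .## => .  t=0,i=0
  [2] .#. => #  t=0,i=6
  [1] ..# => #  t=0,i=5
  [0] ... => #  t=0,i=3
  bits 01100111 = 103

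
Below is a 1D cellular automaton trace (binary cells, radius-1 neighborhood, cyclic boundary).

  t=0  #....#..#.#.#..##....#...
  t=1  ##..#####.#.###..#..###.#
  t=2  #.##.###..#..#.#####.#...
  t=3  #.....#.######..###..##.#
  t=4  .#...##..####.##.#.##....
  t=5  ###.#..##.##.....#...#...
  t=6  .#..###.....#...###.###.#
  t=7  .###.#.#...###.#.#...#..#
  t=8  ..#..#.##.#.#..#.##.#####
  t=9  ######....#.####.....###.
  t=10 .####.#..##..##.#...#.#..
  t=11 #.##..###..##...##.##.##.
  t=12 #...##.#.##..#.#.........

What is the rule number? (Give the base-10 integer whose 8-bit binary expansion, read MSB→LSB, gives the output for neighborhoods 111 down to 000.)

150

  ###|#  b7=1 t=1,i=0
  ##.|.  b6=0 t=0,i=16
  #.#|.  b5=0 t=0,i=9
  #..|#  b4=1 t=0,i=1
  .##|.  b3=0 t=0,i=15
  .#.|#  b2=1 t=0,i=0
  ..#|#  b1=1 t=0,i=4
  ...|.  b0=0 t=0,i=2
  bits 10010110 = 150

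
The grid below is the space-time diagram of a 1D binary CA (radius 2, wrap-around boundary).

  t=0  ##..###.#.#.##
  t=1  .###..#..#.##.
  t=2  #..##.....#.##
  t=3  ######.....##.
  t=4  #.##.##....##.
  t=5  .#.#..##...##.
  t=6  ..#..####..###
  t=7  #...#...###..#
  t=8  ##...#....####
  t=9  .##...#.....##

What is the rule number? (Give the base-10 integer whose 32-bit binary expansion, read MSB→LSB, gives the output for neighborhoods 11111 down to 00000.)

  ##### -> #   bit 31 = 1  t=3,i=2
  ####. -> .   bit 30 = 0  t=0,i=0
  ###.# -> #   bit 29 = 1  t=0,i=6
  ###.. -> #   bit 28 = 1  t=0,i=1
  ##.## -> .   bit 27 = 0  t=3,i=13
  ##.#. -> .   bit 26 = 0  t=0,i=7
  ##..# -> #   bit 25 = 1  t=0,i=2
  ##... -> #   bit 24 = 1  t=2,i=5
  #.### -> #   bit 23 = 1  t=0,i=12
  #.##. -> .   bit 22 = 0  t=1,i=11
  #.#.# -> .   bit 21 = 0  t=0,i=8
  #.#.. -> .   bit 20 = 0  t=5,i=3
  #..## -> #   bit 19 = 1  t=0,i=3
  #..#. -> .   bit 18 = 0  t=1,i=5
  #...# -> .   bit 17 = 0  t=5,i=9
  #.... -> .   bit 16 = 0  t=2,i=6
  .#### -> .   bit 15 = 0  t=0,i=13
  .###. -> .   bit 14 = 0  t=0,i=5
  .##.# -> #   bit 13 = 1  t=3,i=12
  .##.. -> #   bit 12 = 1  t=1,i=12
  .#.## -> #   bit 11 = 1  t=0,i=11
  .#.#. -> #   bit 10 = 1  t=0,i=9
  .#..# -> .   bit 9 = 0  t=1,i=7
  .#... -> #   bit 8 = 1  t=7,i=5
  ..### -> .   bit 7 = 0  t=0,i=4
  ..##. -> #   bit 6 = 1  t=2,i=3
  ..#.# -> .   bit 5 = 0  t=1,i=9
  ..#.. -> .   bit 4 = 0  t=1,i=6
  ...## -> .   bit 3 = 0  t=3,i=10
  ...#. -> .   bit 2 = 0  t=2,i=9
  ....# -> .   bit 1 = 0  t=2,i=8
  ..... -> .   bit 0 = 0  t=2,i=7
  bits 10110011100010000011110101000000 = 3012050240

3012050240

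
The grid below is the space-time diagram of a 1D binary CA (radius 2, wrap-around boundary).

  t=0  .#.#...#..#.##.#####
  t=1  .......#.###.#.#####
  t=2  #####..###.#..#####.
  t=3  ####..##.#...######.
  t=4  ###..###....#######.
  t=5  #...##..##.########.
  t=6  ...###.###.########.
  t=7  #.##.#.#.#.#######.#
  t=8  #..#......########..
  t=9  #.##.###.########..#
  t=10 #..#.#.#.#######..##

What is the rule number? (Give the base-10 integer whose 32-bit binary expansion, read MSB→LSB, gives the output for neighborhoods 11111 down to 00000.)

  #####|#  b31=1 t=0,i=17
  ####.|#  b30=1 t=0,i=18
  ###.#|#  b29=1 t=0,i=19
  ###..|.  b28=0 t=1,i=19
  ##.##|.  b27=0 t=0,i=14
  ##.#.|.  b26=0 t=0,i=0
  ##..#|.  b25=0 t=2,i=5
  ##...|#  b24=1 t=1,i=0
  #.###|#  b23=1 t=0,i=15
  #.##.|.  b22=0 t=0,i=12
  #.#.#|.  b21=0 t=0,i=1
  #.#..|.  b20=0 t=0,i=3
  #..##|#  b19=1 t=2,i=6
  #..#.|#  b18=1 t=0,i=9
  #...#|.  b17=0 t=0,i=5
  #....|#  b16=1 t=1,i=1
  .####|#  b15=1 t=0,i=16
  .###.|.  b14=0 t=1,i=10
  .##.#|#  b13=1 t=0,i=13
  .##..|#  b12=1 t=5,i=5
  .#.##|#  b11=1 t=0,i=11
  .#.#.|.  b10=0 t=0,i=2
  .#..#|.  b9=0 t=0,i=8
  .#...|.  b8=0 t=0,i=4
  ..###|#  b7=1 t=2,i=7
  ..##.|#  b6=1 t=3,i=6
  ..#.#|#  b5=1 t=0,i=10
  ..#..|#  b4=1 t=0,i=7
  ...##|#  b3=1 t=3,i=12
  ...#.|.  b2=0 t=0,i=6
  ....#|.  b1=0 t=1,i=5
  .....|#  b0=1 t=1,i=2
  bits 11100001100011011011100011111001 = 3784161529

3784161529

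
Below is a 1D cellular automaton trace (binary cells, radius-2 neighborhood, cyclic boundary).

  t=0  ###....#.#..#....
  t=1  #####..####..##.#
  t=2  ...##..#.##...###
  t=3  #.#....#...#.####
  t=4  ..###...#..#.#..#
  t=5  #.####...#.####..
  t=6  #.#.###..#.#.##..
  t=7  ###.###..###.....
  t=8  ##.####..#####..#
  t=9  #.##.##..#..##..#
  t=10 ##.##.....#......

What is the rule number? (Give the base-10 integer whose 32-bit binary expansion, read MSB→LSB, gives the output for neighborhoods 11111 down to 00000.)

  ##### -> .   bit 31 = 0  t=1,i=1
  ####. -> #   bit 30 = 1  t=1,i=3
  ###.# -> .   bit 29 = 0  t=3,i=0
  ###.. -> #   bit 28 = 1  t=0,i=2
  ##.## -> #   bit 27 = 1  t=1,i=15
  ##.#. -> .   bit 26 = 0  t=3,i=1
  ##..# -> .   bit 25 = 0  t=1,i=5
  ##... -> #   bit 24 = 1  t=0,i=3
  #.### -> #   bit 23 = 1  t=1,i=16
  #.##. -> .   bit 22 = 0  t=2,i=9
  #.#.# -> #   bit 21 = 1  t=6,i=2
  #.#.. -> #   bit 20 = 1  t=0,i=9
  #..## -> .   bit 19 = 0  t=1,i=6
  #..#. -> .   bit 18 = 0  t=0,i=11
  #...# -> .   bit 17 = 0  t=2,i=1
  #.... -> #   bit 16 = 1  t=0,i=4
  .#### -> .   bit 15 = 0  t=1,i=0
  .###. -> #   bit 14 = 1  t=0,i=1
  .##.# -> #   bit 13 = 1  t=1,i=14
  .##.. -> .   bit 12 = 0  t=2,i=4
  .#.## -> .   bit 11 = 0  t=2,i=8
  .#.#. -> #   bit 10 = 1  t=0,i=8
  .#..# -> #   bit 9 = 1  t=0,i=10
  .#... -> #   bit 8 = 1  t=0,i=13
  ..### -> #   bit 7 = 1  t=0,i=0
  ..##. -> .   bit 6 = 0  t=1,i=13
  ..#.# -> #   bit 5 = 1  t=0,i=7
  ..#.. -> .   bit 4 = 0  t=0,i=12
  ...## -> #   bit 3 = 1  t=0,i=16
  ...#. -> .   bit 2 = 0  t=0,i=6
  ....# -> .   bit 1 = 0  t=0,i=5
  ..... -> .   bit 0 = 0  t=7,i=14
  bits 01011001101100010110011110101000 = 1504798632

1504798632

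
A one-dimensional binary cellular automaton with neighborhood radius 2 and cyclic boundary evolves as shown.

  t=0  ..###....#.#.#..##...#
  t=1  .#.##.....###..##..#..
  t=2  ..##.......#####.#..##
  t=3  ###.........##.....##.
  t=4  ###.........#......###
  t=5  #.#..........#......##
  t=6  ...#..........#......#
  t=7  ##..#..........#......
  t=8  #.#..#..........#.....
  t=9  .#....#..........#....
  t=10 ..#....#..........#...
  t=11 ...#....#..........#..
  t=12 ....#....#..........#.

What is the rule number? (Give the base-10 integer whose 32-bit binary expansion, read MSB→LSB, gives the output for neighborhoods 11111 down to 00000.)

2599087424

  #####|#  b31=1 t=2,i=13
  ####.|.  b30=0 t=2,i=14
  ###.#|.  b29=0 t=2,i=15
  ###..|#  b28=1 t=0,i=4
  ##.##|#  b27=1 t=3,i=21
  ##.#.|.  b26=0 t=2,i=16
  ##..#|#  b25=1 t=1,i=13
  ##...|.  b24=0 t=0,i=5
  #.###|#  b23=1 t=3,i=0
  #.##.|#  b22=1 t=1,i=3
  #.#.#|#  b21=1 t=0,i=11
  #.#..|.  b20=0 t=0,i=13
  #..##|#  b19=1 t=0,i=1
  #..#.|.  b18=0 t=1,i=18
  #...#|#  b17=1 t=0,i=19
  #....|.  b16=0 t=0,i=6
  .####|#  b15=1 t=2,i=12
  .###.|#  b14=1 t=0,i=3
  .##.#|#  b13=1 t=3,i=20
  .##..|.  b12=0 t=0,i=17
  .#.##|#  b11=1 t=1,i=2
  .#.#.|#  b10=1 t=0,i=10
  .#..#|.  b9=0 t=0,i=0
  .#...|#  b8=1 t=1,i=20
  ..###|.  b7=0 t=0,i=2
  ..##.|#  b6=1 t=0,i=16
  ..#.#|.  b5=0 t=0,i=9
  ..#..|.  b4=0 t=0,i=21
  ...##|.  b3=0 t=1,i=9
  ...#.|.  b2=0 t=0,i=8
  ....#|.  b1=0 t=0,i=7
  .....|.  b0=0 t=1,i=7
  bits 10011010111010101110110101000000 = 2599087424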